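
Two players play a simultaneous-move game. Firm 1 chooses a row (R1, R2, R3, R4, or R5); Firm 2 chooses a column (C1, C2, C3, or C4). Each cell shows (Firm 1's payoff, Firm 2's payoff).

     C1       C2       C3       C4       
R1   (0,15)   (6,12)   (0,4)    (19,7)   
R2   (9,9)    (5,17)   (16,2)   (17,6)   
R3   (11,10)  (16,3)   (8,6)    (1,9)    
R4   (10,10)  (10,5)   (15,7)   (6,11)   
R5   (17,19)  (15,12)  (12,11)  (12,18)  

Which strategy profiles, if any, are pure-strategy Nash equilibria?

(R5, C1)

Find each player's best response to every opponent strategy; NE are the intersections.
Firm 1's best responses — vs C1: R5 (payoff 17); vs C2: R3 (payoff 16); vs C3: R2 (payoff 16); vs C4: R1 (payoff 19).
Firm 2's best responses — vs R1: C1 (payoff 15); vs R2: C2 (payoff 17); vs R3: C1 (payoff 10); vs R4: C4 (payoff 11); vs R5: C1 (payoff 19).
The only mutual best response is (R5, C1); neither player gains by switching there.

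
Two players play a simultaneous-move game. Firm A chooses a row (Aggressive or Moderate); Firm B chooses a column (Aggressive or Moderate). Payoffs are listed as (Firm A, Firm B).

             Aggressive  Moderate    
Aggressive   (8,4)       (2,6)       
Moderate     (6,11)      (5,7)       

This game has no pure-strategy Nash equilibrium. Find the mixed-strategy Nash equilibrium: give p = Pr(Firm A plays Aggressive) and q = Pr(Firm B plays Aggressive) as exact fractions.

p = 2/3, q = 3/5

Each player's mixing probability is pinned down by making the *other* player indifferent.
Firm B indifferent between Aggressive and Moderate: p·4 + (1−p)·11 = p·6 + (1−p)·7 ⟹ 11 + (-7)p = 7 + (-1)p ⟹ p = 2/3.
Firm A indifferent between Aggressive and Moderate: q·8 + (1−q)·2 = q·6 + (1−q)·5 ⟹ 2 + 6q = 5 + 1q ⟹ q = 3/5.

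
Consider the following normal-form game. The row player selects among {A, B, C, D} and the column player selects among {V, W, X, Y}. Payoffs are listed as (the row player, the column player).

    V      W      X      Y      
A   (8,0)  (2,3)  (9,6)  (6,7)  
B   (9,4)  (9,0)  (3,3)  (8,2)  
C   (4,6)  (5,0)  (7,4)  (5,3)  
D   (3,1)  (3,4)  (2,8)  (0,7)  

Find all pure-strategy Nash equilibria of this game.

Check mutual best responses: a cell is a NE iff neither player can gain by unilaterally deviating.
The row player's best responses — vs V: B (payoff 9); vs W: B (payoff 9); vs X: A (payoff 9); vs Y: B (payoff 8).
The column player's best responses — vs A: Y (payoff 7); vs B: V (payoff 4); vs C: V (payoff 6); vs D: X (payoff 8).
The only mutual best response is (B, V); neither player gains by switching there.

(B, V)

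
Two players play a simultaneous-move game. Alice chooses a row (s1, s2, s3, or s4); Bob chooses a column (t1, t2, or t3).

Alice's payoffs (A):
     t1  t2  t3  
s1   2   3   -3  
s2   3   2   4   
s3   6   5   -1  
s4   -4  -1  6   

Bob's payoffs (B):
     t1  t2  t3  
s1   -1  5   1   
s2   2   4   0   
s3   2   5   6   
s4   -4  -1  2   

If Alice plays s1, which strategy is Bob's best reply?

With Alice fixed at s1, Bob's payoffs are: t1 → -1, t2 → 5, t3 → 1.
The maximum is 5, achieved by t2.

t2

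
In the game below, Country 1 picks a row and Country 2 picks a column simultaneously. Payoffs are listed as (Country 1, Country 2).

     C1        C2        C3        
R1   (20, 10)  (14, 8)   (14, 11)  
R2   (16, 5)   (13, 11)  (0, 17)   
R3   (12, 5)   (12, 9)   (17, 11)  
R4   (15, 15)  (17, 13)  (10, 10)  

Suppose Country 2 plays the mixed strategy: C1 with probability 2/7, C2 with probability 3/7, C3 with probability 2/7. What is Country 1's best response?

Compute Country 1's expected payoff from each pure strategy against the given mix.
R1: (2/7)·20 + (3/7)·14 + (2/7)·14 = 110/7
R2: (2/7)·16 + (3/7)·13 + (2/7)·0 = 71/7
R3: (2/7)·12 + (3/7)·12 + (2/7)·17 = 94/7
R4: (2/7)·15 + (3/7)·17 + (2/7)·10 = 101/7
Highest expected payoff is 110/7, from R1.

R1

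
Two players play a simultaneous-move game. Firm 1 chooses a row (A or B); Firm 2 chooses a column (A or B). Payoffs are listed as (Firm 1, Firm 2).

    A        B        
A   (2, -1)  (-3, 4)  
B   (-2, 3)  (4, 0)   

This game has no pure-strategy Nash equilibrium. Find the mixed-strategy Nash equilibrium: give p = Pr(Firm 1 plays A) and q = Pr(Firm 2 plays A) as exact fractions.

Each player's mixing probability is pinned down by making the *other* player indifferent.
Firm 2 indifferent between A and B: p·(-1) + (1−p)·3 = p·4 + (1−p)·0 ⟹ 3 + (-4)p = 0 + 4p ⟹ p = 3/8.
Firm 1 indifferent between A and B: q·2 + (1−q)·(-3) = q·(-2) + (1−q)·4 ⟹ (-3) + 5q = 4 + (-6)q ⟹ q = 7/11.

p = 3/8, q = 7/11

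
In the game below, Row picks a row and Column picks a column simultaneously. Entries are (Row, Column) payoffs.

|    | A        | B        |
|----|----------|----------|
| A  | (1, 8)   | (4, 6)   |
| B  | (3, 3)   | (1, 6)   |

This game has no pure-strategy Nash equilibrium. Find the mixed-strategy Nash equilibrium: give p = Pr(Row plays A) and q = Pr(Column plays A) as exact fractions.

In a mixed NE each player is indifferent between their pure strategies, so the opponent's mix sets the indifference.
Column indifferent between A and B: p·8 + (1−p)·3 = p·6 + (1−p)·6 ⟹ 3 + 5p = 6 + 0p ⟹ p = 3/5.
Row indifferent between A and B: q·1 + (1−q)·4 = q·3 + (1−q)·1 ⟹ 4 + (-3)q = 1 + 2q ⟹ q = 3/5.

p = 3/5, q = 3/5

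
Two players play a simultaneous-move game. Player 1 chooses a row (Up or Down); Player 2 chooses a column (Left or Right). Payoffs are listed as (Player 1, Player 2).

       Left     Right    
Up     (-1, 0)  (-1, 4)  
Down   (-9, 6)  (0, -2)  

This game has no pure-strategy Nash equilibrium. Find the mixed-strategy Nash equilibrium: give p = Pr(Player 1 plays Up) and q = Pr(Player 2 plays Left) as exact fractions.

p = 2/3, q = 1/9

In a mixed NE each player is indifferent between their pure strategies, so the opponent's mix sets the indifference.
Player 2 indifferent between Left and Right: p·0 + (1−p)·6 = p·4 + (1−p)·(-2) ⟹ 6 + (-6)p = (-2) + 6p ⟹ p = 2/3.
Player 1 indifferent between Up and Down: q·(-1) + (1−q)·(-1) = q·(-9) + (1−q)·0 ⟹ (-1) + 0q = 0 + (-9)q ⟹ q = 1/9.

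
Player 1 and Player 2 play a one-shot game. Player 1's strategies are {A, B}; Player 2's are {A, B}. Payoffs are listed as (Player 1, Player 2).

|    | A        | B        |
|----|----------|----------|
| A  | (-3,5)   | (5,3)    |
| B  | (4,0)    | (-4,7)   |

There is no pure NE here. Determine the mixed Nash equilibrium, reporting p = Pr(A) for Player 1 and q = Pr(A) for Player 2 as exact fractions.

In a mixed NE each player is indifferent between their pure strategies, so the opponent's mix sets the indifference.
Player 2 indifferent between A and B: p·5 + (1−p)·0 = p·3 + (1−p)·7 ⟹ 0 + 5p = 7 + (-4)p ⟹ p = 7/9.
Player 1 indifferent between A and B: q·(-3) + (1−q)·5 = q·4 + (1−q)·(-4) ⟹ 5 + (-8)q = (-4) + 8q ⟹ q = 9/16.

p = 7/9, q = 9/16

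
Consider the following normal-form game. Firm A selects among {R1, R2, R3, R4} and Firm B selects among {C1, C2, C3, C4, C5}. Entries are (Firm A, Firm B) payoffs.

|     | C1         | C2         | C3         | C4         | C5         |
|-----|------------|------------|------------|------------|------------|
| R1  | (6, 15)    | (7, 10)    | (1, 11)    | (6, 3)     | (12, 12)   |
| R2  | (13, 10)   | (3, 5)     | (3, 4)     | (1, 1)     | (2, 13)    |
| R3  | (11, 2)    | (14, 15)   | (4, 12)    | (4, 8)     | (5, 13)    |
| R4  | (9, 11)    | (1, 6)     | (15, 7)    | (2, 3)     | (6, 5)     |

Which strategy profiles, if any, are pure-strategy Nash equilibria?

(R3, C2)

Find each player's best response to every opponent strategy; NE are the intersections.
Firm A's best responses — vs C1: R2 (payoff 13); vs C2: R3 (payoff 14); vs C3: R4 (payoff 15); vs C4: R1 (payoff 6); vs C5: R1 (payoff 12).
Firm B's best responses — vs R1: C1 (payoff 15); vs R2: C5 (payoff 13); vs R3: C2 (payoff 15); vs R4: C1 (payoff 11).
The only mutual best response is (R3, C2); neither player gains by switching there.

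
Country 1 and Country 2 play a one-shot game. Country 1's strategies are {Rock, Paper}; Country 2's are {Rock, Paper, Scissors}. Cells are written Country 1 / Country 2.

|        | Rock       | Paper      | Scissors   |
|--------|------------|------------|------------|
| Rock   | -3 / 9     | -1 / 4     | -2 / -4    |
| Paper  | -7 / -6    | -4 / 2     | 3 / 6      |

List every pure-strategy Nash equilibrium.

Find each player's best response to every opponent strategy; NE are the intersections.
Country 1's best responses — vs Rock: Rock (payoff -3); vs Paper: Rock (payoff -1); vs Scissors: Paper (payoff 3).
Country 2's best responses — vs Rock: Rock (payoff 9); vs Paper: Scissors (payoff 6).
Mutual best responses occur at (Rock, Rock) and (Paper, Scissors); at each, neither player gains by switching.

(Rock, Rock) and (Paper, Scissors)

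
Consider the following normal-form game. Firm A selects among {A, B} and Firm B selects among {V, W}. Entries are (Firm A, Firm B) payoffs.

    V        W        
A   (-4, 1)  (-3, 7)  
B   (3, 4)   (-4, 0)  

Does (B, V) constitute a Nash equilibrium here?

Holding Firm B at V: Firm A gets 3 from B, versus -4 from A. No profitable deviation for Firm A.
Holding Firm A at B: Firm B gets 4 from V, versus 0 from W. No profitable deviation for Firm B either.

Yes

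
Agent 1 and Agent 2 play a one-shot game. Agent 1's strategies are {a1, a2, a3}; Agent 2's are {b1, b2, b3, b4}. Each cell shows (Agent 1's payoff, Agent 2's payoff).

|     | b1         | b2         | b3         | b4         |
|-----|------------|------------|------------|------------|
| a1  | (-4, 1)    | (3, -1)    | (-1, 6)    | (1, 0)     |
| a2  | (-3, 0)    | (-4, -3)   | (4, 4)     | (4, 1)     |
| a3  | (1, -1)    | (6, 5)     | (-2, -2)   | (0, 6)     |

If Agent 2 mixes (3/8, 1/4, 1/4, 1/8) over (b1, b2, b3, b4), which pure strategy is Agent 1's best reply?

Compute Agent 1's expected payoff from each pure strategy against the given mix.
a1: (3/8)·(-4) + (1/4)·3 + (1/4)·(-1) + (1/8)·1 = -7/8
a2: (3/8)·(-3) + (1/4)·(-4) + (1/4)·4 + (1/8)·4 = -5/8
a3: (3/8)·1 + (1/4)·6 + (1/4)·(-2) + (1/8)·0 = 11/8
Highest expected payoff is 11/8, from a3.

a3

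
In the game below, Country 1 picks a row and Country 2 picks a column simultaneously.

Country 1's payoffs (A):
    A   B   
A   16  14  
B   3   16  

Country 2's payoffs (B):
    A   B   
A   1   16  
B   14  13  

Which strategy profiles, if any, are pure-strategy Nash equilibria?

No pure-strategy Nash equilibrium

Check mutual best responses: a cell is a NE iff neither player can gain by unilaterally deviating.
Country 1's best responses — vs A: A (payoff 16); vs B: B (payoff 16).
Country 2's best responses — vs A: B (payoff 16); vs B: A (payoff 14).
No cell has both players best-responding. For instance, Country 1's best reply to B is B, but against B Country 2 prefers A over B.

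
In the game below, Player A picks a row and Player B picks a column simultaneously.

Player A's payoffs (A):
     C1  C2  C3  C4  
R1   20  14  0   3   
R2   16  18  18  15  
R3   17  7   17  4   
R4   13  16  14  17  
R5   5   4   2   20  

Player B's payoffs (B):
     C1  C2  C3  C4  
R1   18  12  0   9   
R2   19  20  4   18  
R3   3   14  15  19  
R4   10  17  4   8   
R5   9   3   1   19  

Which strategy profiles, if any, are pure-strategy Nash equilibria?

Check mutual best responses: a cell is a NE iff neither player can gain by unilaterally deviating.
Player A's best responses — vs C1: R1 (payoff 20); vs C2: R2 (payoff 18); vs C3: R2 (payoff 18); vs C4: R5 (payoff 20).
Player B's best responses — vs R1: C1 (payoff 18); vs R2: C2 (payoff 20); vs R3: C4 (payoff 19); vs R4: C2 (payoff 17); vs R5: C4 (payoff 19).
Mutual best responses occur at (R1, C1), (R2, C2), and (R5, C4); at each, neither player gains by switching.

(R1, C1), (R2, C2), and (R5, C4)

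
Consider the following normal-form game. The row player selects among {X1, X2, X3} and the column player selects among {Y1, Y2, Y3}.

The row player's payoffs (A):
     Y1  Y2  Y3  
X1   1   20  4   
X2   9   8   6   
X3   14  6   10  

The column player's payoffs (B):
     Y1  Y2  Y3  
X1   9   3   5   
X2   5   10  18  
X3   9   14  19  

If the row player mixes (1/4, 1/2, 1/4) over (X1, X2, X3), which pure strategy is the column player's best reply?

Y3

Compute the column player's expected payoff from each pure strategy against the given mix.
Y1: (1/4)·9 + (1/2)·5 + (1/4)·9 = 7
Y2: (1/4)·3 + (1/2)·10 + (1/4)·14 = 37/4
Y3: (1/4)·5 + (1/2)·18 + (1/4)·19 = 15
Highest expected payoff is 15, from Y3.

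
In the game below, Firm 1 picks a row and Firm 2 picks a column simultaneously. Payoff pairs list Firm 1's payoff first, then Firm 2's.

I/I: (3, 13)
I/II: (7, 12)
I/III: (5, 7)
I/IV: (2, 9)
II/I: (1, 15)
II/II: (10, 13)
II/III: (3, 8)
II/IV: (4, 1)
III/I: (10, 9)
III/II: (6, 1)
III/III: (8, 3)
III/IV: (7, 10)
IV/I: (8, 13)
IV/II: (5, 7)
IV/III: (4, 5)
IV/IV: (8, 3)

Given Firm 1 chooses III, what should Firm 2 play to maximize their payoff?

IV

With Firm 1 fixed at III, Firm 2's payoffs are: I → 9, II → 1, III → 3, IV → 10.
The maximum is 10, achieved by IV.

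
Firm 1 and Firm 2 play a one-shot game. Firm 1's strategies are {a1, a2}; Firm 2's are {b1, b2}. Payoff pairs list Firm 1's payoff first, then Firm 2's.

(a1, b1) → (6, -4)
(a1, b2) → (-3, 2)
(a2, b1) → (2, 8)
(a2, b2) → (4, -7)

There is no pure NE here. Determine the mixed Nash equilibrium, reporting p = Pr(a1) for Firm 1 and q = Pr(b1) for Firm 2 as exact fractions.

Each player's mixing probability is pinned down by making the *other* player indifferent.
Firm 2 indifferent between b1 and b2: p·(-4) + (1−p)·8 = p·2 + (1−p)·(-7) ⟹ 8 + (-12)p = (-7) + 9p ⟹ p = 5/7.
Firm 1 indifferent between a1 and a2: q·6 + (1−q)·(-3) = q·2 + (1−q)·4 ⟹ (-3) + 9q = 4 + (-2)q ⟹ q = 7/11.

p = 5/7, q = 7/11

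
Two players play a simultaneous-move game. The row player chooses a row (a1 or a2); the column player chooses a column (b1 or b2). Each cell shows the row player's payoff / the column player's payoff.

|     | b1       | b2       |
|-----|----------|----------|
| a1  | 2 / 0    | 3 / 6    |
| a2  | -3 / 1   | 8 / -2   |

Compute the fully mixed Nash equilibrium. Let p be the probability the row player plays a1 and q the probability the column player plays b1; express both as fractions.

In a mixed NE each player is indifferent between their pure strategies, so the opponent's mix sets the indifference.
The column player indifferent between b1 and b2: p·0 + (1−p)·1 = p·6 + (1−p)·(-2) ⟹ 1 + (-1)p = (-2) + 8p ⟹ p = 1/3.
The row player indifferent between a1 and a2: q·2 + (1−q)·3 = q·(-3) + (1−q)·8 ⟹ 3 + (-1)q = 8 + (-11)q ⟹ q = 1/2.

p = 1/3, q = 1/2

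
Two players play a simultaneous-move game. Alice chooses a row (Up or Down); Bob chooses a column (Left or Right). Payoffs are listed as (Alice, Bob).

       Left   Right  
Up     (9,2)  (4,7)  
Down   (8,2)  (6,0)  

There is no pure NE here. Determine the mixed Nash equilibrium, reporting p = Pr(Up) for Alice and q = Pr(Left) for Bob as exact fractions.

Each player's mixing probability is pinned down by making the *other* player indifferent.
Bob indifferent between Left and Right: p·2 + (1−p)·2 = p·7 + (1−p)·0 ⟹ 2 + 0p = 0 + 7p ⟹ p = 2/7.
Alice indifferent between Up and Down: q·9 + (1−q)·4 = q·8 + (1−q)·6 ⟹ 4 + 5q = 6 + 2q ⟹ q = 2/3.

p = 2/7, q = 2/3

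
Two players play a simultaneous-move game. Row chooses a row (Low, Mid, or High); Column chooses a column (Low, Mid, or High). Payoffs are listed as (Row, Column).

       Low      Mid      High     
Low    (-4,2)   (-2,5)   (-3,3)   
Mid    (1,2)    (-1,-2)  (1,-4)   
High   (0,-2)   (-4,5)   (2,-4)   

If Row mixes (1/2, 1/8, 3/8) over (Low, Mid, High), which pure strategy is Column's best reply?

Mid

Column's best reply maximizes expected payoff against the mix.
Low: (1/2)·2 + (1/8)·2 + (3/8)·(-2) = 1/2
Mid: (1/2)·5 + (1/8)·(-2) + (3/8)·5 = 33/8
High: (1/2)·3 + (1/8)·(-4) + (3/8)·(-4) = -1/2
Highest expected payoff is 33/8, from Mid.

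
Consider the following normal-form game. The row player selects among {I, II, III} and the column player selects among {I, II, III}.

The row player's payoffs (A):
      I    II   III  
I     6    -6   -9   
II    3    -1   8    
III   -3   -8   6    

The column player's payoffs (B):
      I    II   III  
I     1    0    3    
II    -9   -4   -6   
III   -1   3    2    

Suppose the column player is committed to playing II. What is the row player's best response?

II

With the column player fixed at II, the row player's payoffs are: I → -6, II → -1, III → -8.
The maximum is -1, achieved by II.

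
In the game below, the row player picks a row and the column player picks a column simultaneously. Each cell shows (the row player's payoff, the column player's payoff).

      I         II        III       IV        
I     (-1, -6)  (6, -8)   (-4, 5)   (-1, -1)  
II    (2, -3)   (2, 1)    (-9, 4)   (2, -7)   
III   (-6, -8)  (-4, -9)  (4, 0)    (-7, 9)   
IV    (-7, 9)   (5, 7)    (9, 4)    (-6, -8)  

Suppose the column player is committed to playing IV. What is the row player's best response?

II

With the column player fixed at IV, the row player's payoffs are: I → -1, II → 2, III → -7, IV → -6.
The maximum is 2, achieved by II.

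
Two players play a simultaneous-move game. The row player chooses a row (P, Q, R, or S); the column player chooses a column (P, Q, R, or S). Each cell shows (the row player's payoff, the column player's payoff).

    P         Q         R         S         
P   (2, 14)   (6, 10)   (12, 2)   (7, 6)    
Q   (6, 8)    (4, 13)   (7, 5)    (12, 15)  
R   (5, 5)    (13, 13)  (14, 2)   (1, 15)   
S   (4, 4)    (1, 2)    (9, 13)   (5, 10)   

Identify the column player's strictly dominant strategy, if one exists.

None

Check whether one of the column player's strategies beats all alternatives regardless of what the opponent does.
P is not dominant: against Q, Q gives 13 > 8.
Q is not dominant: against P, P gives 14 > 10.
R is not dominant: against P, P gives 14 > 2.
S is not dominant: against P, P gives 14 > 6.
No single strategy is best against every opponent action.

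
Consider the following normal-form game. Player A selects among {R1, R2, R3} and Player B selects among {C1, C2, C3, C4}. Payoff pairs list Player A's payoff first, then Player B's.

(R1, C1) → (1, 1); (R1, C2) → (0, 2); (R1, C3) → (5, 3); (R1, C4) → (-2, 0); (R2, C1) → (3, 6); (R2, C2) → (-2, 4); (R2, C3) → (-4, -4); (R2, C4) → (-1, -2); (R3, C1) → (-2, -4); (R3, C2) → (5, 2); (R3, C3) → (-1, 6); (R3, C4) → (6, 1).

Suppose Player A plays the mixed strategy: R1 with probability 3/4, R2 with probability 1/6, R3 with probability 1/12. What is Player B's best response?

C2

Player B's best reply maximizes expected payoff against the mix.
C1: (3/4)·1 + (1/6)·6 + (1/12)·(-4) = 17/12
C2: (3/4)·2 + (1/6)·4 + (1/12)·2 = 7/3
C3: (3/4)·3 + (1/6)·(-4) + (1/12)·6 = 25/12
C4: (3/4)·0 + (1/6)·(-2) + (1/12)·1 = -1/4
Highest expected payoff is 7/3, from C2.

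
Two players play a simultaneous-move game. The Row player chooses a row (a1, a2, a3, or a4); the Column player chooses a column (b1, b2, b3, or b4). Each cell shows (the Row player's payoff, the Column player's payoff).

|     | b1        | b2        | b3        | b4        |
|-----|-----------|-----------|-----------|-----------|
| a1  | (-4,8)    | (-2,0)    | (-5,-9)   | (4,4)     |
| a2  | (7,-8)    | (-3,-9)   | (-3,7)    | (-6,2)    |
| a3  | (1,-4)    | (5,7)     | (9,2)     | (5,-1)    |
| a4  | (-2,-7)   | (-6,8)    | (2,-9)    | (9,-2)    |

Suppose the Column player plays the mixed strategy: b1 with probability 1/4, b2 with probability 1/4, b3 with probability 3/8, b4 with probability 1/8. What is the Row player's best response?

Compute the Row player's expected payoff from each pure strategy against the given mix.
a1: (1/4)·(-4) + (1/4)·(-2) + (3/8)·(-5) + (1/8)·4 = -23/8
a2: (1/4)·7 + (1/4)·(-3) + (3/8)·(-3) + (1/8)·(-6) = -7/8
a3: (1/4)·1 + (1/4)·5 + (3/8)·9 + (1/8)·5 = 11/2
a4: (1/4)·(-2) + (1/4)·(-6) + (3/8)·2 + (1/8)·9 = -1/8
Highest expected payoff is 11/2, from a3.

a3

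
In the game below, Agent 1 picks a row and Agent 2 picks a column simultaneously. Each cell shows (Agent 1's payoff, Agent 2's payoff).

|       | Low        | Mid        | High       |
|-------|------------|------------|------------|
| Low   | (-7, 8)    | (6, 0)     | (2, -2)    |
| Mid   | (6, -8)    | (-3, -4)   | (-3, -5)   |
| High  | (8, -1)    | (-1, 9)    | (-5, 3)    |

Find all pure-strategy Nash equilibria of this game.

Find each player's best response to every opponent strategy; NE are the intersections.
Agent 1's best responses — vs Low: High (payoff 8); vs Mid: Low (payoff 6); vs High: Low (payoff 2).
Agent 2's best responses — vs Low: Low (payoff 8); vs Mid: Mid (payoff -4); vs High: Mid (payoff 9).
No cell has both players best-responding. For instance, Agent 1's best reply to Low is High, but against High Agent 2 prefers Mid over Low.

No pure-strategy Nash equilibrium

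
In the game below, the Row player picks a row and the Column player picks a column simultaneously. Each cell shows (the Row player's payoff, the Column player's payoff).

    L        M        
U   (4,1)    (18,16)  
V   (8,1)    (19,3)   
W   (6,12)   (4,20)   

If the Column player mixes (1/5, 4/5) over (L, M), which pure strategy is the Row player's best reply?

The Row player's best reply maximizes expected payoff against the mix.
U: (1/5)·4 + (4/5)·18 = 76/5
V: (1/5)·8 + (4/5)·19 = 84/5
W: (1/5)·6 + (4/5)·4 = 22/5
Highest expected payoff is 84/5, from V.

V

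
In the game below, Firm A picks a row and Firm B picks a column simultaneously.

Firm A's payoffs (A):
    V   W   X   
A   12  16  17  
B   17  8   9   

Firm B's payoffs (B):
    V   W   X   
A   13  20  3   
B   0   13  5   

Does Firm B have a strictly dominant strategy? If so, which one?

W

Check whether one of Firm B's strategies beats all alternatives regardless of what the opponent does.
W strictly dominates: vs A: 20 > each of {13, 3}; vs B: 13 > each of {0, 5}.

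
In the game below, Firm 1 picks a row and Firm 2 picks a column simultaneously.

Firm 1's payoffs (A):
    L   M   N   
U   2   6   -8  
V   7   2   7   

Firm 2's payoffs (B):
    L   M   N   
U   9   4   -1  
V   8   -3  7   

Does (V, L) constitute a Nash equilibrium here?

Yes

Holding Firm 2 at L: Firm 1 gets 7 from V, versus 2 from U. No profitable deviation for Firm 1.
Holding Firm 1 at V: Firm 2 gets 8 from L, versus -3 from M, 7 from N. No profitable deviation for Firm 2 either.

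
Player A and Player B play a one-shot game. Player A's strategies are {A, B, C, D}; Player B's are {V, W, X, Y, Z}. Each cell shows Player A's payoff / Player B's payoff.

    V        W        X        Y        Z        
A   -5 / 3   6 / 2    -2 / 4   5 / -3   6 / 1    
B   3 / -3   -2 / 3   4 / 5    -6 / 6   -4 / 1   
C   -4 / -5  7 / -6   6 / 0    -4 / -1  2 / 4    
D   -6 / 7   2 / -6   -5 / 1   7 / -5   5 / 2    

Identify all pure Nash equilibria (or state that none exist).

There is no pure-strategy Nash equilibrium

A profile is a Nash equilibrium when each player is best-responding to the other.
Player A's best responses — vs V: B (payoff 3); vs W: C (payoff 7); vs X: C (payoff 6); vs Y: D (payoff 7); vs Z: A (payoff 6).
Player B's best responses — vs A: X (payoff 4); vs B: Y (payoff 6); vs C: Z (payoff 4); vs D: V (payoff 7).
No cell has both players best-responding. For instance, Player A's best reply to W is C, but against C Player B prefers Z over W.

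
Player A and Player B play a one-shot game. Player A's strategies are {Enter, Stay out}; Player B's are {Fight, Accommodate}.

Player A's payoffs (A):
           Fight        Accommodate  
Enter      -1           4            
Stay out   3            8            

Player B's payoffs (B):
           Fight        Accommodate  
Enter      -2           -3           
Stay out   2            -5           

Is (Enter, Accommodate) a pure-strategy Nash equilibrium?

Holding Player B at Accommodate: Player A gets 4 from Enter but could get 8 by switching to Stay out. Player A has a profitable deviation.

No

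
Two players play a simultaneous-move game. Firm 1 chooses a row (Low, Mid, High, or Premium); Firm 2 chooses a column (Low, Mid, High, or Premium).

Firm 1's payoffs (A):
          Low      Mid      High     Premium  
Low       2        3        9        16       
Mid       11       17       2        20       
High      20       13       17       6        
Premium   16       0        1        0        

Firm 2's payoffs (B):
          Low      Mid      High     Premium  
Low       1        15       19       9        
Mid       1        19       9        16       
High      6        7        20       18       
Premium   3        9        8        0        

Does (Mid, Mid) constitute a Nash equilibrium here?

Yes

Holding Firm 2 at Mid: Firm 1 gets 17 from Mid, versus 3 from Low, 13 from High, 0 from Premium. No profitable deviation for Firm 1.
Holding Firm 1 at Mid: Firm 2 gets 19 from Mid, versus 1 from Low, 9 from High, 16 from Premium. No profitable deviation for Firm 2 either.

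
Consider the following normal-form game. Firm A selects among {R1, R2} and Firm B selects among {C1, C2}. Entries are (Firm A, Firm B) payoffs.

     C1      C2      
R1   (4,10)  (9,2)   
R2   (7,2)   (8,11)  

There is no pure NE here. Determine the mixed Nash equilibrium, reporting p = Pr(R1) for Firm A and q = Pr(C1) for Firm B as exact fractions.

In a mixed NE each player is indifferent between their pure strategies, so the opponent's mix sets the indifference.
Firm B indifferent between C1 and C2: p·10 + (1−p)·2 = p·2 + (1−p)·11 ⟹ 2 + 8p = 11 + (-9)p ⟹ p = 9/17.
Firm A indifferent between R1 and R2: q·4 + (1−q)·9 = q·7 + (1−q)·8 ⟹ 9 + (-5)q = 8 + (-1)q ⟹ q = 1/4.

p = 9/17, q = 1/4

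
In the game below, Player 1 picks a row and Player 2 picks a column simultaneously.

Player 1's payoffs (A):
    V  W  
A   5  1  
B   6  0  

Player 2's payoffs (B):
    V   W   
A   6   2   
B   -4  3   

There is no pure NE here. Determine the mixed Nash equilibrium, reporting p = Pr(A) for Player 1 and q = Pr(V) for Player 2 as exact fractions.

p = 7/11, q = 1/2

In a mixed NE each player is indifferent between their pure strategies, so the opponent's mix sets the indifference.
Player 2 indifferent between V and W: p·6 + (1−p)·(-4) = p·2 + (1−p)·3 ⟹ (-4) + 10p = 3 + (-1)p ⟹ p = 7/11.
Player 1 indifferent between A and B: q·5 + (1−q)·1 = q·6 + (1−q)·0 ⟹ 1 + 4q = 0 + 6q ⟹ q = 1/2.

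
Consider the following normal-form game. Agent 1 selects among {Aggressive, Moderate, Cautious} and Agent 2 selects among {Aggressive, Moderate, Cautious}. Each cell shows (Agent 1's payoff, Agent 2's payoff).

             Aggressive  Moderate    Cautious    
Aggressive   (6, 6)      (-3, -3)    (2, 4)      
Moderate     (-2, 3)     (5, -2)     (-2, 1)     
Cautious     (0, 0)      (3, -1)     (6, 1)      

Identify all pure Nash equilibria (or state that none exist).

(Aggressive, Aggressive) and (Cautious, Cautious)

A profile is a Nash equilibrium when each player is best-responding to the other.
Agent 1's best responses — vs Aggressive: Aggressive (payoff 6); vs Moderate: Moderate (payoff 5); vs Cautious: Cautious (payoff 6).
Agent 2's best responses — vs Aggressive: Aggressive (payoff 6); vs Moderate: Aggressive (payoff 3); vs Cautious: Cautious (payoff 1).
Mutual best responses occur at (Aggressive, Aggressive) and (Cautious, Cautious); at each, neither player gains by switching.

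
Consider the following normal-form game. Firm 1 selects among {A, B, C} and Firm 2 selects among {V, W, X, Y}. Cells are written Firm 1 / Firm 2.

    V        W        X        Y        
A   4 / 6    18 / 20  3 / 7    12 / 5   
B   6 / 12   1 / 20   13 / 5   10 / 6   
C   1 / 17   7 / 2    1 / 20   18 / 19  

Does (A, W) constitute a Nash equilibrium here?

Holding Firm 2 at W: Firm 1 gets 18 from A, versus 1 from B, 7 from C. No profitable deviation for Firm 1.
Holding Firm 1 at A: Firm 2 gets 20 from W, versus 6 from V, 7 from X, 5 from Y. No profitable deviation for Firm 2 either.

Yes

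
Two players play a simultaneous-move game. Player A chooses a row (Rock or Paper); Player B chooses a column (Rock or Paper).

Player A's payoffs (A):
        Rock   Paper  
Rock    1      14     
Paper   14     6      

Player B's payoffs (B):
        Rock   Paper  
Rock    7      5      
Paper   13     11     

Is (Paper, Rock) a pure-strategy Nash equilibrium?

Yes

Holding Player B at Rock: Player A gets 14 from Paper, versus 1 from Rock. No profitable deviation for Player A.
Holding Player A at Paper: Player B gets 13 from Rock, versus 11 from Paper. No profitable deviation for Player B either.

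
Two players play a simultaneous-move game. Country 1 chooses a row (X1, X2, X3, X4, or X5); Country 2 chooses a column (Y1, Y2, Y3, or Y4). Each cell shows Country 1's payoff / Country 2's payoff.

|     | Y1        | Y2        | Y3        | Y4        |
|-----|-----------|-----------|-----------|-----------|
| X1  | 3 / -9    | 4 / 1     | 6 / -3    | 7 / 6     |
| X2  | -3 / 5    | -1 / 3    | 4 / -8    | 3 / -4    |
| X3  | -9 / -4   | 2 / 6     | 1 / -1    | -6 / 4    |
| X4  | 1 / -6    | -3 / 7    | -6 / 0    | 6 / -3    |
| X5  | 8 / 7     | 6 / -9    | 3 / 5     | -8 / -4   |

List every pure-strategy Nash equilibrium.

Check mutual best responses: a cell is a NE iff neither player can gain by unilaterally deviating.
Country 1's best responses — vs Y1: X5 (payoff 8); vs Y2: X5 (payoff 6); vs Y3: X1 (payoff 6); vs Y4: X1 (payoff 7).
Country 2's best responses — vs X1: Y4 (payoff 6); vs X2: Y1 (payoff 5); vs X3: Y2 (payoff 6); vs X4: Y2 (payoff 7); vs X5: Y1 (payoff 7).
Mutual best responses occur at (X1, Y4) and (X5, Y1); at each, neither player gains by switching.

(X1, Y4) and (X5, Y1)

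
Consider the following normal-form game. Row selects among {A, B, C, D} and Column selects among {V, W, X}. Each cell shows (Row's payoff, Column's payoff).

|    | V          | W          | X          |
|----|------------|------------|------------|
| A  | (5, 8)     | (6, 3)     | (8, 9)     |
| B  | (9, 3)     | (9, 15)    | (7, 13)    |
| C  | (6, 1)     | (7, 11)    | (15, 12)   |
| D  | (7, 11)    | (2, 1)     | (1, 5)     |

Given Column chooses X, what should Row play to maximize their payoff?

With Column fixed at X, Row's payoffs are: A → 8, B → 7, C → 15, D → 1.
The maximum is 15, achieved by C.

C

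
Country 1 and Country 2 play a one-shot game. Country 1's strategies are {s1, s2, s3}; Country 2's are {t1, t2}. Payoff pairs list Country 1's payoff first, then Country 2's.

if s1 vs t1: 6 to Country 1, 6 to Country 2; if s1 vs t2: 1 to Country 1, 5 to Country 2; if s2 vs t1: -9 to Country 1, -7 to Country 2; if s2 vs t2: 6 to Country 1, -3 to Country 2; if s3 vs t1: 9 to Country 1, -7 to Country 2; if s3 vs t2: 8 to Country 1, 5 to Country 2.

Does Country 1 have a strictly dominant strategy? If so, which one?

Check whether one of Country 1's strategies beats all alternatives regardless of what the opponent does.
s3 strictly dominates: vs t1: 9 > each of {6, -9}; vs t2: 8 > each of {1, 6}.

s3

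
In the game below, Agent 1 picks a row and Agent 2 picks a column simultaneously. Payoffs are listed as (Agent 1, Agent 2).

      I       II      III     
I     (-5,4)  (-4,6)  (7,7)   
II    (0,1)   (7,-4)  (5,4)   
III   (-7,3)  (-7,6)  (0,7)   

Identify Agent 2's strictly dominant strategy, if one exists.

III

Check whether one of Agent 2's strategies beats all alternatives regardless of what the opponent does.
III strictly dominates: vs I: 7 > each of {4, 6}; vs II: 4 > each of {1, -4}; vs III: 7 > each of {3, 6}.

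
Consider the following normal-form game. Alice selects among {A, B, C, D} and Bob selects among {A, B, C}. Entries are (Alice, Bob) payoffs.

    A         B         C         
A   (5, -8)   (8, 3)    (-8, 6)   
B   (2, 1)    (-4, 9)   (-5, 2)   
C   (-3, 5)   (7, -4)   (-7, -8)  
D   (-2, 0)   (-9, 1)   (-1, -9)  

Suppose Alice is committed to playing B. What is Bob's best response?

With Alice fixed at B, Bob's payoffs are: A → 1, B → 9, C → 2.
The maximum is 9, achieved by B.

B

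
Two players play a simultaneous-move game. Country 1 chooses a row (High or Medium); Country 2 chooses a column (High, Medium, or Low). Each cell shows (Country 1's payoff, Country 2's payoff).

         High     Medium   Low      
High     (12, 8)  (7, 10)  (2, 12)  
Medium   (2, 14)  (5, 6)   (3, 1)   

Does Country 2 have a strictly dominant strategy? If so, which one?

None

A strategy is strictly dominant if it gives Country 2 a strictly higher payoff than every other strategy, against every choice by the opponent.
High is not dominant: against High, Medium gives 10 > 8.
Medium is not dominant: against High, Low gives 12 > 10.
Low is not dominant: against Medium, High gives 14 > 1.
No single strategy is best against every opponent action.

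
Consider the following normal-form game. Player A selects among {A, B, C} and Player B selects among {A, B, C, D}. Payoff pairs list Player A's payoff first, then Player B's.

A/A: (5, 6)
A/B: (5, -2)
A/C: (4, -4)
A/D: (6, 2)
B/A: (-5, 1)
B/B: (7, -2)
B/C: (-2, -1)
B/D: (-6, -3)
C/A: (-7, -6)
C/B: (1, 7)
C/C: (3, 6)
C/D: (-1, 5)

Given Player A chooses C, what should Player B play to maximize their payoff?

With Player A fixed at C, Player B's payoffs are: A → -6, B → 7, C → 6, D → 5.
The maximum is 7, achieved by B.

B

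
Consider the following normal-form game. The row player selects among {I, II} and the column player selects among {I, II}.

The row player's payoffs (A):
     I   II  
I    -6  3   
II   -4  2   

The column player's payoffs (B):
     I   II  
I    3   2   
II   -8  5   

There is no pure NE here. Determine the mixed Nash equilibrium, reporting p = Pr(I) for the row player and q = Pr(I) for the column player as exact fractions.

p = 13/14, q = 1/3

Each player's mixing probability is pinned down by making the *other* player indifferent.
The column player indifferent between I and II: p·3 + (1−p)·(-8) = p·2 + (1−p)·5 ⟹ (-8) + 11p = 5 + (-3)p ⟹ p = 13/14.
The row player indifferent between I and II: q·(-6) + (1−q)·3 = q·(-4) + (1−q)·2 ⟹ 3 + (-9)q = 2 + (-6)q ⟹ q = 1/3.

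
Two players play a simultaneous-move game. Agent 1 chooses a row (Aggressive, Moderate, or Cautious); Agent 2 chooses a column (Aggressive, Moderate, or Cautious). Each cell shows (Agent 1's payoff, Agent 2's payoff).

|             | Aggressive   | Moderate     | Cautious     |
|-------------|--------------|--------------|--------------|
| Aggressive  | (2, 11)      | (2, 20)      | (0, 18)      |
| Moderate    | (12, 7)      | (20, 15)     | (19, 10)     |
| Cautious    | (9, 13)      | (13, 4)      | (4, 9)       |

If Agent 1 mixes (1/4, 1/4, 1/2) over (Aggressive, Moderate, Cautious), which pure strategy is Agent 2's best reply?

Agent 2's best reply maximizes expected payoff against the mix.
Aggressive: (1/4)·11 + (1/4)·7 + (1/2)·13 = 11
Moderate: (1/4)·20 + (1/4)·15 + (1/2)·4 = 43/4
Cautious: (1/4)·18 + (1/4)·10 + (1/2)·9 = 23/2
Highest expected payoff is 23/2, from Cautious.

Cautious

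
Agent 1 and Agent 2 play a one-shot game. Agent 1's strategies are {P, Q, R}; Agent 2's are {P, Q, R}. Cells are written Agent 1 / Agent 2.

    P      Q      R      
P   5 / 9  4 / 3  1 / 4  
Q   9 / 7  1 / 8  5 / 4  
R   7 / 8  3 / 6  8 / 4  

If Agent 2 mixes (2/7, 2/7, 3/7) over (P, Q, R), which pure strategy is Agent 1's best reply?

R

Compute Agent 1's expected payoff from each pure strategy against the given mix.
P: (2/7)·5 + (2/7)·4 + (3/7)·1 = 3
Q: (2/7)·9 + (2/7)·1 + (3/7)·5 = 5
R: (2/7)·7 + (2/7)·3 + (3/7)·8 = 44/7
Highest expected payoff is 44/7, from R.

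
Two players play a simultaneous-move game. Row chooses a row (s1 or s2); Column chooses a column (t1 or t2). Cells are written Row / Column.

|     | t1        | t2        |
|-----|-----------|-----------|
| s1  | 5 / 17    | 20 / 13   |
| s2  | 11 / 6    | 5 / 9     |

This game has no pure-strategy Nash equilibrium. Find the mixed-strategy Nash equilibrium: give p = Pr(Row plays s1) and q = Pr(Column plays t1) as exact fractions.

Each player's mixing probability is pinned down by making the *other* player indifferent.
Column indifferent between t1 and t2: p·17 + (1−p)·6 = p·13 + (1−p)·9 ⟹ 6 + 11p = 9 + 4p ⟹ p = 3/7.
Row indifferent between s1 and s2: q·5 + (1−q)·20 = q·11 + (1−q)·5 ⟹ 20 + (-15)q = 5 + 6q ⟹ q = 5/7.

p = 3/7, q = 5/7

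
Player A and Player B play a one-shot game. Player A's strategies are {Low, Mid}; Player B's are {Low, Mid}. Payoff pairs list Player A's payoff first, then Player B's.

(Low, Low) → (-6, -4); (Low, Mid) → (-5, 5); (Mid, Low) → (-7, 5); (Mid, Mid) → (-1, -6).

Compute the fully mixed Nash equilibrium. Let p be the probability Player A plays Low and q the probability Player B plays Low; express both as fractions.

Each player's mixing probability is pinned down by making the *other* player indifferent.
Player B indifferent between Low and Mid: p·(-4) + (1−p)·5 = p·5 + (1−p)·(-6) ⟹ 5 + (-9)p = (-6) + 11p ⟹ p = 11/20.
Player A indifferent between Low and Mid: q·(-6) + (1−q)·(-5) = q·(-7) + (1−q)·(-1) ⟹ (-5) + (-1)q = (-1) + (-6)q ⟹ q = 4/5.

p = 11/20, q = 4/5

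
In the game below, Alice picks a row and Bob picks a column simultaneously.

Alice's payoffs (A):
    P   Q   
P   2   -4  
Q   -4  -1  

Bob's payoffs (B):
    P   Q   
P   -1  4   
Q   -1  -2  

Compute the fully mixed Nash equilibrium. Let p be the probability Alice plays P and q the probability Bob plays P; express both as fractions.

p = 1/6, q = 1/3

Each player's mixing probability is pinned down by making the *other* player indifferent.
Bob indifferent between P and Q: p·(-1) + (1−p)·(-1) = p·4 + (1−p)·(-2) ⟹ (-1) + 0p = (-2) + 6p ⟹ p = 1/6.
Alice indifferent between P and Q: q·2 + (1−q)·(-4) = q·(-4) + (1−q)·(-1) ⟹ (-4) + 6q = (-1) + (-3)q ⟹ q = 1/3.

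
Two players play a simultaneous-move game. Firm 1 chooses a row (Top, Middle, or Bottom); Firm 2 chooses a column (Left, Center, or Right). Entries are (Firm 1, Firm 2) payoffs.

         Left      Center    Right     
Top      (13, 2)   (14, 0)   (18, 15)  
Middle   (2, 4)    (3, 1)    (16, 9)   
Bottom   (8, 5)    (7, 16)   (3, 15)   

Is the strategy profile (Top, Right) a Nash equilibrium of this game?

Yes

Holding Firm 2 at Right: Firm 1 gets 18 from Top, versus 16 from Middle, 3 from Bottom. No profitable deviation for Firm 1.
Holding Firm 1 at Top: Firm 2 gets 15 from Right, versus 2 from Left, 0 from Center. No profitable deviation for Firm 2 either.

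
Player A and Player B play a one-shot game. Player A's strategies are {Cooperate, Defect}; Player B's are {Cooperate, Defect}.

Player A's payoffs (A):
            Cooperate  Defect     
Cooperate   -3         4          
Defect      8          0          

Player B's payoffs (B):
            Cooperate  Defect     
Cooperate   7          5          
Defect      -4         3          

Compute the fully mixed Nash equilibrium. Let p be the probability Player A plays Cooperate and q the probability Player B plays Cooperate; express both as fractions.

p = 7/9, q = 4/15

In a mixed NE each player is indifferent between their pure strategies, so the opponent's mix sets the indifference.
Player B indifferent between Cooperate and Defect: p·7 + (1−p)·(-4) = p·5 + (1−p)·3 ⟹ (-4) + 11p = 3 + 2p ⟹ p = 7/9.
Player A indifferent between Cooperate and Defect: q·(-3) + (1−q)·4 = q·8 + (1−q)·0 ⟹ 4 + (-7)q = 0 + 8q ⟹ q = 4/15.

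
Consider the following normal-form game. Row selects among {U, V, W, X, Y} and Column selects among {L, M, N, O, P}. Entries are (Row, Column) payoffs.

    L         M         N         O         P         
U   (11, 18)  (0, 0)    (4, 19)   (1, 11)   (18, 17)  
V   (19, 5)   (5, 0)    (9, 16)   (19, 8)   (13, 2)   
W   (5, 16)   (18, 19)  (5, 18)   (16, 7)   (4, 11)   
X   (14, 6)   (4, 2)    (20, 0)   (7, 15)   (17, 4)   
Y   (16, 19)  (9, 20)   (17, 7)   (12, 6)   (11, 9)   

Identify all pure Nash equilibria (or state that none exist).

Find each player's best response to every opponent strategy; NE are the intersections.
Row's best responses — vs L: V (payoff 19); vs M: W (payoff 18); vs N: X (payoff 20); vs O: V (payoff 19); vs P: U (payoff 18).
Column's best responses — vs U: N (payoff 19); vs V: N (payoff 16); vs W: M (payoff 19); vs X: O (payoff 15); vs Y: M (payoff 20).
The only mutual best response is (W, M); neither player gains by switching there.

(W, M)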